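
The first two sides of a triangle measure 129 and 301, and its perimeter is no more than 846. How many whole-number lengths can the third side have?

Triangle inequality: 172 < x < 430. Perimeter ≤ 846 gives x ≤ 846 − 129 − 301 = 416.
So 172 < x ≤ 416; integers 173 through 416: 244 values.

244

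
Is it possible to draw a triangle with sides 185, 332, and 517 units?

The two shorter sides sum to 517, exactly equal to the longest side 517.
That gives only a degenerate (flat) triangle — the inequality must be strict.

No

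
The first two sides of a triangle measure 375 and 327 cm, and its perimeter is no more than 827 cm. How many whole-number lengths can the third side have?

Triangle inequality: 48 < x < 702. Perimeter ≤ 827 gives x ≤ 827 − 375 − 327 = 125.
So 48 < x ≤ 125; integers 49 through 125: 77 values.

77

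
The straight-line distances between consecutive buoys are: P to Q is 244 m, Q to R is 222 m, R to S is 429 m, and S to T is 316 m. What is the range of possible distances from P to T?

The maximum is all hops collinear in one direction: 244 + 222 + 429 + 316 = 1211.
The longest hop is 429; the others sum to 782. Since 429 ≤ 782, the path can fold back on itself completely, so the minimum distance is 0.

0 ≤ PT ≤ 1211 m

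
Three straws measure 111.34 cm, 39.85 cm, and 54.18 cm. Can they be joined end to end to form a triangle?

The longest side is 111.34, but the other two sum to only 94.03.
94.03 < 111.34, so the triangle inequality fails.

No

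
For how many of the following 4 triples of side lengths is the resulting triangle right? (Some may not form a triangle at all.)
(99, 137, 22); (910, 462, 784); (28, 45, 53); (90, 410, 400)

(99,137,22): 22+99 ≤ 137, not a triangle
(910,462,784): 462²+784² = 828100 = 910² → right
(28,45,53): 28²+45² = 2809 = 53² → right
(90,410,400): 90²+400² = 168100 = 410² → right
3 of the 4 are right.

3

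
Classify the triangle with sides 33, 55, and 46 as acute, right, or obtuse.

Compare the square of the longest side to the sum of squares of the other two: 33² + 46² = 3205 > 3025 = 55².

acute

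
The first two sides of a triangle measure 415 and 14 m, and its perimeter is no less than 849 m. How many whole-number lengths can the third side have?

9

Triangle inequality: 401 < x < 429. Perimeter ≥ 849 gives x ≥ 849 − 415 − 14 = 420.
So 420 ≤ x < 429; integers 420 through 428: 9 values.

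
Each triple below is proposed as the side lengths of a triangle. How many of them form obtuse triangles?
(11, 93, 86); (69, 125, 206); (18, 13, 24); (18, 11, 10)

(11,93,86): 11²+86² = 7517 < 8649 = 93² → obtuse
(69,125,206): 69+125 ≤ 206, not a triangle
(18,13,24): 13²+18² = 493 < 576 = 24² → obtuse
(18,11,10): 10²+11² = 221 < 324 = 18² → obtuse
3 of the 4 are obtuse.

3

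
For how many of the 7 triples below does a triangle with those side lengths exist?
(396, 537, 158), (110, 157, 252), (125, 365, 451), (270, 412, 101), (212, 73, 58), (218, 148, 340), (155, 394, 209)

(158,396,537): 158+396 > 537 → valid
(110,157,252): 110+157 > 252 → valid
(125,365,451): 125+365 > 451 → valid
(101,270,412): 101+270 ≤ 412 → not valid
(58,73,212): 58+73 ≤ 212 → not valid
(148,218,340): 148+218 > 340 → valid
(155,209,394): 155+209 ≤ 394 → not valid
4 of the 7 triples form a triangle.

4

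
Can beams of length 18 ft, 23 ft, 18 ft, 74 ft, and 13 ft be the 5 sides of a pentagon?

For a pentagon, each side must be shorter than the sum of the others.
Here the longest side is 74, but the remaining 4 sides sum to only 72.

No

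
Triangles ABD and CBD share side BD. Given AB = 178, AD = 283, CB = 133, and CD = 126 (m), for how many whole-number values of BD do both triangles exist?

From triangle ABD: 105 < BD < 461.
From triangle CBD: 7 < BD < 259.
Intersection: 105 < BD < 259, so integers 106 through 258: 153 values.

153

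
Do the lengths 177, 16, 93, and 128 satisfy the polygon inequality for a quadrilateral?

A quadrilateral exists iff every side is shorter than the sum of the others — equivalently, the longest side is less than the sum of the rest.
Longest side 177 < 237 (sum of the remaining 3), so yes.

Yes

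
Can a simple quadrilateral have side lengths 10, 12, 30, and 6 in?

For a quadrilateral, each side must be shorter than the sum of the others.
Here the longest side is 30, but the remaining 3 sides sum to only 28.

No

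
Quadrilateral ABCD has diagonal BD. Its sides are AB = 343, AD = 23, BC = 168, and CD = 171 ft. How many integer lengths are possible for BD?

18

From triangle ABD: 320 < BD < 366.
From triangle CBD: 3 < BD < 339.
Intersection: 320 < BD < 339, so integers 321 through 338: 18 values.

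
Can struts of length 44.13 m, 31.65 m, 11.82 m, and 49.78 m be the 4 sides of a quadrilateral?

Yes

A quadrilateral exists iff every side is shorter than the sum of the others — equivalently, the longest side is less than the sum of the rest.
Longest side 49.78 < 87.60 (sum of the remaining 3), so yes.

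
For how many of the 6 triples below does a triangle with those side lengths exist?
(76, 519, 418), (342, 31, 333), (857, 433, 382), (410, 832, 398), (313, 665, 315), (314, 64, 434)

1

(76,418,519): 76+418 ≤ 519 → not valid
(31,333,342): 31+333 > 342 → valid
(382,433,857): 382+433 ≤ 857 → not valid
(398,410,832): 398+410 ≤ 832 → not valid
(313,315,665): 313+315 ≤ 665 → not valid
(64,314,434): 64+314 ≤ 434 → not valid
1 of the 6 triples forms a triangle.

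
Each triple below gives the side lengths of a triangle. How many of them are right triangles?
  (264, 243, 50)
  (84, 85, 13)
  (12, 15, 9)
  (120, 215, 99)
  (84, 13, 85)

(264,243,50): 50²+243² = 61549 < 69696 = 264² → obtuse
(84,85,13): 13²+84² = 7225 = 85² → right
(12,15,9): 9²+12² = 225 = 15² → right
(120,215,99): 99²+120² = 24201 < 46225 = 215² → obtuse
(84,13,85): 13²+84² = 7225 = 85² → right
3 of the 5 are right.

3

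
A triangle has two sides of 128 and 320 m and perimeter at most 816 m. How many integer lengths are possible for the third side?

Triangle inequality: 192 < x < 448. Perimeter ≤ 816 gives x ≤ 816 − 128 − 320 = 368.
So 192 < x ≤ 368; integers 193 through 368: 176 values.

176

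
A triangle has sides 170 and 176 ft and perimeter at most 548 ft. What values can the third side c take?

Triangle inequality alone gives 6 < c < 346.
The perimeter condition gives c ≤ 548 − 170 − 176 = 202.
Intersecting the two: 6 < c ≤ 202.

6 < c ≤ 202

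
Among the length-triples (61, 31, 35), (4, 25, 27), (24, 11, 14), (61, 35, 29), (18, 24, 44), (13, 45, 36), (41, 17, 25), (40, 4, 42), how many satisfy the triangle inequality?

(31,35,61): 31+35 > 61 → valid
(4,25,27): 4+25 > 27 → valid
(11,14,24): 11+14 > 24 → valid
(29,35,61): 29+35 > 61 → valid
(18,24,44): 18+24 ≤ 44 → not valid
(13,36,45): 13+36 > 45 → valid
(17,25,41): 17+25 > 41 → valid
(4,40,42): 4+40 > 42 → valid
7 of the 8 triples form a triangle.

7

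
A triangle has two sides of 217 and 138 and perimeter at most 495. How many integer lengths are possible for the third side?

Triangle inequality: 79 < x < 355. Perimeter ≤ 495 gives x ≤ 495 − 217 − 138 = 140.
So 79 < x ≤ 140; integers 80 through 140: 61 values.

61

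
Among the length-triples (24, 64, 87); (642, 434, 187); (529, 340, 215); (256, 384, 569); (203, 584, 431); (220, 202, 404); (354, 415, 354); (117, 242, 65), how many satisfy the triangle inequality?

6

(24,64,87): 24+64 > 87 → valid
(187,434,642): 187+434 ≤ 642 → not valid
(215,340,529): 215+340 > 529 → valid
(256,384,569): 256+384 > 569 → valid
(203,431,584): 203+431 > 584 → valid
(202,220,404): 202+220 > 404 → valid
(354,354,415): 354+354 > 415 → valid
(65,117,242): 65+117 ≤ 242 → not valid
6 of the 8 triples form a triangle.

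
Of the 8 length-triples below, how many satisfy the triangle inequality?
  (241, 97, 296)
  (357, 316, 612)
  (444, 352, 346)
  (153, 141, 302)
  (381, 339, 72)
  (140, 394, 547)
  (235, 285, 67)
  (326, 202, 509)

(97,241,296): 97+241 > 296 → valid
(316,357,612): 316+357 > 612 → valid
(346,352,444): 346+352 > 444 → valid
(141,153,302): 141+153 ≤ 302 → not valid
(72,339,381): 72+339 > 381 → valid
(140,394,547): 140+394 ≤ 547 → not valid
(67,235,285): 67+235 > 285 → valid
(202,326,509): 202+326 > 509 → valid
6 of the 8 triples form a triangle.

6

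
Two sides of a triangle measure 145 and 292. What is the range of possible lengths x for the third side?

By the triangle inequality, x must be less than 145 + 292 = 437 and greater than |145 − 292| = 147.

147 < x < 437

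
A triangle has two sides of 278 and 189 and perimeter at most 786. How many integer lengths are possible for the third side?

Triangle inequality: 89 < x < 467. Perimeter ≤ 786 gives x ≤ 786 − 278 − 189 = 319.
So 89 < x ≤ 319; integers 90 through 319: 230 values.

230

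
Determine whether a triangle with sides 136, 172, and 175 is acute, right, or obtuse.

acute

Compare the square of the longest side to the sum of squares of the other two: 136² + 172² = 48080 > 30625 = 175².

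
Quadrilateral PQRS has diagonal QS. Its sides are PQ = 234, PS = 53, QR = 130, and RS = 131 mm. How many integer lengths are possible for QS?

79

From triangle PQS: 181 < QS < 287.
From triangle RQS: 1 < QS < 261.
Intersection: 181 < QS < 261, so integers 182 through 260: 79 values.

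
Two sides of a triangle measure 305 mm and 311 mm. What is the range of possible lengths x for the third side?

6 < x < 616 (mm)

By the triangle inequality, x must be less than 305 + 311 = 616 and greater than |305 − 311| = 6.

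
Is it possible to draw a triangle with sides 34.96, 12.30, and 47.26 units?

No

The two shorter sides sum to 47.26, exactly equal to the longest side 47.26.
That gives only a degenerate (flat) triangle — the inequality must be strict.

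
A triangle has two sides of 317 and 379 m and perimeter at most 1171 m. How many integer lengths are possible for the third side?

Triangle inequality: 62 < x < 696. Perimeter ≤ 1171 gives x ≤ 1171 − 317 − 379 = 475.
So 62 < x ≤ 475; integers 63 through 475: 413 values.

413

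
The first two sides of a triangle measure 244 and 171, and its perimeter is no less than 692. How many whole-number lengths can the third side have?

Triangle inequality: 73 < x < 415. Perimeter ≥ 692 gives x ≥ 692 − 244 − 171 = 277.
So 277 ≤ x < 415; integers 277 through 414: 138 values.

138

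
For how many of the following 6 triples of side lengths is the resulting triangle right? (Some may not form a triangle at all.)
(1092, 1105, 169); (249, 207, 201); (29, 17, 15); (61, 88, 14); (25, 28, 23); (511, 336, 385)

(1092,1105,169): 169²+1092² = 1221025 = 1105² → right
(249,207,201): 201²+207² = 83250 > 62001 = 249² → acute
(29,17,15): 15²+17² = 514 < 841 = 29² → obtuse
(61,88,14): 14+61 ≤ 88, not a triangle
(25,28,23): 23²+25² = 1154 > 784 = 28² → acute
(511,336,385): 336²+385² = 261121 = 511² → right
2 of the 6 are right.

2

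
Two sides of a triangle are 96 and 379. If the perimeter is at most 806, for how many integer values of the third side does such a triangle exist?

Triangle inequality: 283 < x < 475. Perimeter ≤ 806 gives x ≤ 806 − 96 − 379 = 331.
So 283 < x ≤ 331; integers 284 through 331: 48 values.

48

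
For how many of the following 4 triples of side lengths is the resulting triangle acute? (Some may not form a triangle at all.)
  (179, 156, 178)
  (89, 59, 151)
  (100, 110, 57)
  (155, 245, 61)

(179,156,178): 156²+178² = 56020 > 32041 = 179² → acute
(89,59,151): 59+89 ≤ 151, not a triangle
(100,110,57): 57²+100² = 13249 > 12100 = 110² → acute
(155,245,61): 61+155 ≤ 245, not a triangle
2 of the 4 are acute.

2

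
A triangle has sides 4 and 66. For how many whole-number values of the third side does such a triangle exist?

7

The third side lies in the open interval (62, 70).
Integers from 63 to 69 inclusive: 69 − 63 + 1 = 7.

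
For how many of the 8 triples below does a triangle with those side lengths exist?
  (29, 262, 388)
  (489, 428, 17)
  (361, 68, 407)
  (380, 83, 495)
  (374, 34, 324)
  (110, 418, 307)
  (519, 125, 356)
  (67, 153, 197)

(29,262,388): 29+262 ≤ 388 → not valid
(17,428,489): 17+428 ≤ 489 → not valid
(68,361,407): 68+361 > 407 → valid
(83,380,495): 83+380 ≤ 495 → not valid
(34,324,374): 34+324 ≤ 374 → not valid
(110,307,418): 110+307 ≤ 418 → not valid
(125,356,519): 125+356 ≤ 519 → not valid
(67,153,197): 67+153 > 197 → valid
2 of the 8 triples form a triangle.

2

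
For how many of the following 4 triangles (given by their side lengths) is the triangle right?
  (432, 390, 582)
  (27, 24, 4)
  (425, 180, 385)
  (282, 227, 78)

(432,390,582): 390²+432² = 338724 = 582² → right
(27,24,4): 4²+24² = 592 < 729 = 27² → obtuse
(425,180,385): 180²+385² = 180625 = 425² → right
(282,227,78): 78²+227² = 57613 < 79524 = 282² → obtuse
2 of the 4 are right.

2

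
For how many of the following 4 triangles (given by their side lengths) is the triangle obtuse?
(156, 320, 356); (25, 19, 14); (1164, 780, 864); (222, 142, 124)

(156,320,356): 156²+320² = 126736 = 356² → right
(25,19,14): 14²+19² = 557 < 625 = 25² → obtuse
(1164,780,864): 780²+864² = 1354896 = 1164² → right
(222,142,124): 124²+142² = 35540 < 49284 = 222² → obtuse
2 of the 4 are obtuse.

2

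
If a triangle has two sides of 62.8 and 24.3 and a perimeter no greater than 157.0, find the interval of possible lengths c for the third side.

38.5 < c ≤ 69.9

Triangle inequality alone gives 38.5 < c < 87.1.
The perimeter condition gives c ≤ 157.0 − 62.8 − 24.3 = 69.9.
Intersecting the two: 38.5 < c ≤ 69.9.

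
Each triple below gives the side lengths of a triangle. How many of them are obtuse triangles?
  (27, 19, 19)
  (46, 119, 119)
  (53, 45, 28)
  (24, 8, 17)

2

(27,19,19): 19²+19² = 722 < 729 = 27² → obtuse
(46,119,119): 46²+119² = 16277 > 14161 = 119² → acute
(53,45,28): 28²+45² = 2809 = 53² → right
(24,8,17): 8²+17² = 353 < 576 = 24² → obtuse
2 of the 4 are obtuse.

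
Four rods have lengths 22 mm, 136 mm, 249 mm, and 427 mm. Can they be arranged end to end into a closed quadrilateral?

For a quadrilateral, each side must be shorter than the sum of the others.
Here the longest side is 427, but the remaining 3 sides sum to only 407.

No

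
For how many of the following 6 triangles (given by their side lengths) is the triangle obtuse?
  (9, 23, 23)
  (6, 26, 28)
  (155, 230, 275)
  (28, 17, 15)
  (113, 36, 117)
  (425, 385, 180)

(9,23,23): 9²+23² = 610 > 529 = 23² → acute
(6,26,28): 6²+26² = 712 < 784 = 28² → obtuse
(155,230,275): 155²+230² = 76925 > 75625 = 275² → acute
(28,17,15): 15²+17² = 514 < 784 = 28² → obtuse
(113,36,117): 36²+113² = 14065 > 13689 = 117² → acute
(425,385,180): 180²+385² = 180625 = 425² → right
2 of the 6 are obtuse.

2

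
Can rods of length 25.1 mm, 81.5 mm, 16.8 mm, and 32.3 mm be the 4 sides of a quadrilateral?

For a quadrilateral, each side must be shorter than the sum of the others.
Here the longest side is 81.5, but the remaining 3 sides sum to only 74.2.

No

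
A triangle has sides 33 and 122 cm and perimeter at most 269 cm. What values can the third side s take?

Triangle inequality alone gives 89 < s < 155.
The perimeter condition gives s ≤ 269 − 33 − 122 = 114.
Intersecting the two: 89 < s ≤ 114.

89 < s ≤ 114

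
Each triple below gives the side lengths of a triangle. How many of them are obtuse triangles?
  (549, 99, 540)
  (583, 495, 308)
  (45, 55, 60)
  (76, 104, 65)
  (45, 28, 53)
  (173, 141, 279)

(549,99,540): 99²+540² = 301401 = 549² → right
(583,495,308): 308²+495² = 339889 = 583² → right
(45,55,60): 45²+55² = 5050 > 3600 = 60² → acute
(76,104,65): 65²+76² = 10001 < 10816 = 104² → obtuse
(45,28,53): 28²+45² = 2809 = 53² → right
(173,141,279): 141²+173² = 49810 < 77841 = 279² → obtuse
2 of the 6 are obtuse.

2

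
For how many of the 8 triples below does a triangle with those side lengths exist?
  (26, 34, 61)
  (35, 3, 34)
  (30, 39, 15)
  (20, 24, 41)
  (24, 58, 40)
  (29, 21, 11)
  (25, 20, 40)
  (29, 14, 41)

(26,34,61): 26+34 ≤ 61 → not valid
(3,34,35): 3+34 > 35 → valid
(15,30,39): 15+30 > 39 → valid
(20,24,41): 20+24 > 41 → valid
(24,40,58): 24+40 > 58 → valid
(11,21,29): 11+21 > 29 → valid
(20,25,40): 20+25 > 40 → valid
(14,29,41): 14+29 > 41 → valid
7 of the 8 triples form a triangle.

7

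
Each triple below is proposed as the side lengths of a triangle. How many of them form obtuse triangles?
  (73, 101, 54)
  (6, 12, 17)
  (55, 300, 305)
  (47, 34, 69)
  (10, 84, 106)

(73,101,54): 54²+73² = 8245 < 10201 = 101² → obtuse
(6,12,17): 6²+12² = 180 < 289 = 17² → obtuse
(55,300,305): 55²+300² = 93025 = 305² → right
(47,34,69): 34²+47² = 3365 < 4761 = 69² → obtuse
(10,84,106): 10+84 ≤ 106, not a triangle
3 of the 5 are obtuse.

3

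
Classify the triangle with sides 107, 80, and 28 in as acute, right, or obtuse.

Compare the square of the longest side to the sum of squares of the other two: 28² + 80² = 7184 < 11449 = 107².

obtuse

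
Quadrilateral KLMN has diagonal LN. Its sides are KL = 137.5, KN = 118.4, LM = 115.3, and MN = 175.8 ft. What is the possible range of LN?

60.5 < LN < 255.9

From triangle KLN: |137.5 − 118.4| < LN < 137.5 + 118.4, i.e. 19.1 < LN < 255.9.
From triangle MLN: 60.5 < LN < 291.1.
Both must hold, so LN lies in the intersection.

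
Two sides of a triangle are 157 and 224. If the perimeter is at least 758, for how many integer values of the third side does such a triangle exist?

4

Triangle inequality: 67 < x < 381. Perimeter ≥ 758 gives x ≥ 758 − 157 − 224 = 377.
So 377 ≤ x < 381; integers 377 through 380: 4 values.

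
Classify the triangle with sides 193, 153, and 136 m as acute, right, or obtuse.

Compare the square of the longest side to the sum of squares of the other two: 136² + 153² = 41905 > 37249 = 193².

acute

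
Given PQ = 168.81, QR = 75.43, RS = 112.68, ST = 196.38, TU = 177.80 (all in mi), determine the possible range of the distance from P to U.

The maximum is all hops collinear in one direction: 168.81 + 75.43 + 112.68 + 196.38 + 177.80 = 731.10.
The longest hop is 196.38; the others sum to 534.72. Since 196.38 ≤ 534.72, the path can fold back on itself completely, so the minimum distance is 0.

0 ≤ PU ≤ 731.10 mi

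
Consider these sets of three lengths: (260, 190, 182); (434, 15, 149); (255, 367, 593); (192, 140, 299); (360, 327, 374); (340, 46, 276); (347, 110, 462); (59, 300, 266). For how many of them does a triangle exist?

(182,190,260): 182+190 > 260 → valid
(15,149,434): 15+149 ≤ 434 → not valid
(255,367,593): 255+367 > 593 → valid
(140,192,299): 140+192 > 299 → valid
(327,360,374): 327+360 > 374 → valid
(46,276,340): 46+276 ≤ 340 → not valid
(110,347,462): 110+347 ≤ 462 → not valid
(59,266,300): 59+266 > 300 → valid
5 of the 8 triples form a triangle.

5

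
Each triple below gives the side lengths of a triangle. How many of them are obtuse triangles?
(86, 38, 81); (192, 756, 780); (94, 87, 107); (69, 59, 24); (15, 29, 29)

1

(86,38,81): 38²+81² = 8005 > 7396 = 86² → acute
(192,756,780): 192²+756² = 608400 = 780² → right
(94,87,107): 87²+94² = 16405 > 11449 = 107² → acute
(69,59,24): 24²+59² = 4057 < 4761 = 69² → obtuse
(15,29,29): 15²+29² = 1066 > 841 = 29² → acute
1 of the 5 is obtuse.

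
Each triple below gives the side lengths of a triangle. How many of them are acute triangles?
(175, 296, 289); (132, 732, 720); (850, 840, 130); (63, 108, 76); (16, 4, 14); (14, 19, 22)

(175,296,289): 175²+289² = 114146 > 87616 = 296² → acute
(132,732,720): 132²+720² = 535824 = 732² → right
(850,840,130): 130²+840² = 722500 = 850² → right
(63,108,76): 63²+76² = 9745 < 11664 = 108² → obtuse
(16,4,14): 4²+14² = 212 < 256 = 16² → obtuse
(14,19,22): 14²+19² = 557 > 484 = 22² → acute
2 of the 6 are acute.

2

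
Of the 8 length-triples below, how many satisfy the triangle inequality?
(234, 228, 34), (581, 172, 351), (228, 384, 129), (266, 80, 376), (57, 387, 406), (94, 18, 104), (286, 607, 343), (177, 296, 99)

(34,228,234): 34+228 > 234 → valid
(172,351,581): 172+351 ≤ 581 → not valid
(129,228,384): 129+228 ≤ 384 → not valid
(80,266,376): 80+266 ≤ 376 → not valid
(57,387,406): 57+387 > 406 → valid
(18,94,104): 18+94 > 104 → valid
(286,343,607): 286+343 > 607 → valid
(99,177,296): 99+177 ≤ 296 → not valid
4 of the 8 triples form a triangle.

4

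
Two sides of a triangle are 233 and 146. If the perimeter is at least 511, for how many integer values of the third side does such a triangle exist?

Triangle inequality: 87 < x < 379. Perimeter ≥ 511 gives x ≥ 511 − 233 − 146 = 132.
So 132 ≤ x < 379; integers 132 through 378: 247 values.

247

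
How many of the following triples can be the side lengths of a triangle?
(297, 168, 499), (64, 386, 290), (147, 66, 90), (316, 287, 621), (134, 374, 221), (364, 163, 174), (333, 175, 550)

1

(168,297,499): 168+297 ≤ 499 → not valid
(64,290,386): 64+290 ≤ 386 → not valid
(66,90,147): 66+90 > 147 → valid
(287,316,621): 287+316 ≤ 621 → not valid
(134,221,374): 134+221 ≤ 374 → not valid
(163,174,364): 163+174 ≤ 364 → not valid
(175,333,550): 175+333 ≤ 550 → not valid
1 of the 7 triples forms a triangle.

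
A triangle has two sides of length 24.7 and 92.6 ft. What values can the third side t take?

67.9 < t < 117.3

By the triangle inequality, t must be less than 24.7 + 92.6 = 117.3 and greater than |24.7 − 92.6| = 67.9.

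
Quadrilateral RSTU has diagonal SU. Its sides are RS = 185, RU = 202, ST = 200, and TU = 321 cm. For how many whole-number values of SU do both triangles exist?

From triangle RSU: 17 < SU < 387.
From triangle TSU: 121 < SU < 521.
Intersection: 121 < SU < 387, so integers 122 through 386: 265 values.

265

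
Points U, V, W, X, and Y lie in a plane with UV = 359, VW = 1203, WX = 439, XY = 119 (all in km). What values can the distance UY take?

286 ≤ UY ≤ 2120 km

The maximum is all hops collinear in one direction: 359 + 1203 + 439 + 119 = 2120.
The longest hop is 1203; the others sum to 917. Folding the others back against it leaves at least 1203 − 917 = 286.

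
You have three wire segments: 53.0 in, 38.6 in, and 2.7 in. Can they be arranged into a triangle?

The longest side is 53.0, but the other two sum to only 41.3.
41.3 < 53.0, so the triangle inequality fails.

No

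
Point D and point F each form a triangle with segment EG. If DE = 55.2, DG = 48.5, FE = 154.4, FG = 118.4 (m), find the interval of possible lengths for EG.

From triangle DEG: |55.2 − 48.5| < EG < 55.2 + 48.5, i.e. 6.7 < EG < 103.7.
From triangle FEG: 36.0 < EG < 272.8.
Both must hold, so EG lies in the intersection.

36.0 < EG < 103.7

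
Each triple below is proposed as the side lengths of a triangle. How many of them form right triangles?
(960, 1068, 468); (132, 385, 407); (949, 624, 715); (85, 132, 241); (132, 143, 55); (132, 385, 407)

5

(960,1068,468): 468²+960² = 1140624 = 1068² → right
(132,385,407): 132²+385² = 165649 = 407² → right
(949,624,715): 624²+715² = 900601 = 949² → right
(85,132,241): 85+132 ≤ 241, not a triangle
(132,143,55): 55²+132² = 20449 = 143² → right
(132,385,407): 132²+385² = 165649 = 407² → right
5 of the 6 are right.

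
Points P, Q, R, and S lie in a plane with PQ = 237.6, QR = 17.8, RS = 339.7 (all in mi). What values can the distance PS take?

84.3 ≤ PS ≤ 595.1 mi

The maximum is all hops collinear in one direction: 237.6 + 17.8 + 339.7 = 595.1.
The longest hop is 339.7; the others sum to 255.4. Folding the others back against it leaves at least 339.7 − 255.4 = 84.3.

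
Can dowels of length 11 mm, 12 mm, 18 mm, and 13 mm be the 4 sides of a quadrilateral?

A quadrilateral exists iff every side is shorter than the sum of the others — equivalently, the longest side is less than the sum of the rest.
Longest side 18 < 36 (sum of the remaining 3), so yes.

Yes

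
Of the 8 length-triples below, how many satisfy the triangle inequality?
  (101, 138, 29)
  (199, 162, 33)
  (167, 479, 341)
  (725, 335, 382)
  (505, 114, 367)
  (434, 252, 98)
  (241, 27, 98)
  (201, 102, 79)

(29,101,138): 29+101 ≤ 138 → not valid
(33,162,199): 33+162 ≤ 199 → not valid
(167,341,479): 167+341 > 479 → valid
(335,382,725): 335+382 ≤ 725 → not valid
(114,367,505): 114+367 ≤ 505 → not valid
(98,252,434): 98+252 ≤ 434 → not valid
(27,98,241): 27+98 ≤ 241 → not valid
(79,102,201): 79+102 ≤ 201 → not valid
1 of the 8 triples forms a triangle.

1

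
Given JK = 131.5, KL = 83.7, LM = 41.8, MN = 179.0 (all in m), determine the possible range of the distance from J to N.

The maximum is all hops collinear in one direction: 131.5 + 83.7 + 41.8 + 179.0 = 436.0.
The longest hop is 179.0; the others sum to 257.0. Since 179.0 ≤ 257.0, the path can fold back on itself completely, so the minimum distance is 0.

0 ≤ JN ≤ 436.0 m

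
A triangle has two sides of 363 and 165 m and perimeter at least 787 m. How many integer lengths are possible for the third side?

269

Triangle inequality: 198 < x < 528. Perimeter ≥ 787 gives x ≥ 787 − 363 − 165 = 259.
So 259 ≤ x < 528; integers 259 through 527: 269 values.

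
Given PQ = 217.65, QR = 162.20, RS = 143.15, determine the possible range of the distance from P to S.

The maximum is all hops collinear in one direction: 217.65 + 162.20 + 143.15 = 523.00.
The longest hop is 217.65; the others sum to 305.35. Since 217.65 ≤ 305.35, the path can fold back on itself completely, so the minimum distance is 0.

0 ≤ PS ≤ 523.00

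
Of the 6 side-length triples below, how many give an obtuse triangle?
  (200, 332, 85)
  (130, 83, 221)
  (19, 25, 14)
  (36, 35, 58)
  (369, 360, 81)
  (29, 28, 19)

2

(200,332,85): 85+200 ≤ 332, not a triangle
(130,83,221): 83+130 ≤ 221, not a triangle
(19,25,14): 14²+19² = 557 < 625 = 25² → obtuse
(36,35,58): 35²+36² = 2521 < 3364 = 58² → obtuse
(369,360,81): 81²+360² = 136161 = 369² → right
(29,28,19): 19²+28² = 1145 > 841 = 29² → acute
2 of the 6 are obtuse.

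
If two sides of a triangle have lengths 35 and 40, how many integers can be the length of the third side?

69

The third side lies in the open interval (5, 75).
Integers from 6 to 74 inclusive: 74 − 6 + 1 = 69.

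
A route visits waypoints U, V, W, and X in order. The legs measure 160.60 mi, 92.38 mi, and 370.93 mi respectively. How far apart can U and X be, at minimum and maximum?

117.95 ≤ UX ≤ 623.91 mi

The maximum is all hops collinear in one direction: 160.60 + 92.38 + 370.93 = 623.91.
The longest hop is 370.93; the others sum to 252.98. Folding the others back against it leaves at least 370.93 − 252.98 = 117.95.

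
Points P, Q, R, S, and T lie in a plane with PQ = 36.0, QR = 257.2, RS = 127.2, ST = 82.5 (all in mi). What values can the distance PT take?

The maximum is all hops collinear in one direction: 36.0 + 257.2 + 127.2 + 82.5 = 502.9.
The longest hop is 257.2; the others sum to 245.7. Folding the others back against it leaves at least 257.2 − 245.7 = 11.5.

11.5 ≤ PT ≤ 502.9 mi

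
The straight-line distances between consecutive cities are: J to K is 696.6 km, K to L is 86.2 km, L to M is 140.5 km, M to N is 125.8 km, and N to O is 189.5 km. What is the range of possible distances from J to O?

154.6 ≤ JO ≤ 1238.6 km

The maximum is all hops collinear in one direction: 696.6 + 86.2 + 140.5 + 125.8 + 189.5 = 1238.6.
The longest hop is 696.6; the others sum to 542.0. Folding the others back against it leaves at least 696.6 − 542.0 = 154.6.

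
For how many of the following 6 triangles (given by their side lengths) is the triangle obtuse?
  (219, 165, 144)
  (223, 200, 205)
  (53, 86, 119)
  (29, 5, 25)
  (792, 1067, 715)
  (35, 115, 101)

3

(219,165,144): 144²+165² = 47961 = 219² → right
(223,200,205): 200²+205² = 82025 > 49729 = 223² → acute
(53,86,119): 53²+86² = 10205 < 14161 = 119² → obtuse
(29,5,25): 5²+25² = 650 < 841 = 29² → obtuse
(792,1067,715): 715²+792² = 1138489 = 1067² → right
(35,115,101): 35²+101² = 11426 < 13225 = 115² → obtuse
3 of the 6 are obtuse.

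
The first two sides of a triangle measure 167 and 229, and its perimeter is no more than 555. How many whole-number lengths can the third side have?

97

Triangle inequality: 62 < x < 396. Perimeter ≤ 555 gives x ≤ 555 − 167 − 229 = 159.
So 62 < x ≤ 159; integers 63 through 159: 97 values.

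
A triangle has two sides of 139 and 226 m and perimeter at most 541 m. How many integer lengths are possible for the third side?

Triangle inequality: 87 < x < 365. Perimeter ≤ 541 gives x ≤ 541 − 139 − 226 = 176.
So 87 < x ≤ 176; integers 88 through 176: 89 values.

89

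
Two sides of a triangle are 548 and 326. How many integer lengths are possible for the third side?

The third side lies in the open interval (222, 874).
Integers from 223 to 873 inclusive: 873 − 223 + 1 = 651.

651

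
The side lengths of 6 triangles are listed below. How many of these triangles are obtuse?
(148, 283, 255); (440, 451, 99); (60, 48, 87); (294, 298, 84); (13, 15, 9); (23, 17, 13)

2

(148,283,255): 148²+255² = 86929 > 80089 = 283² → acute
(440,451,99): 99²+440² = 203401 = 451² → right
(60,48,87): 48²+60² = 5904 < 7569 = 87² → obtuse
(294,298,84): 84²+294² = 93492 > 88804 = 298² → acute
(13,15,9): 9²+13² = 250 > 225 = 15² → acute
(23,17,13): 13²+17² = 458 < 529 = 23² → obtuse
2 of the 6 are obtuse.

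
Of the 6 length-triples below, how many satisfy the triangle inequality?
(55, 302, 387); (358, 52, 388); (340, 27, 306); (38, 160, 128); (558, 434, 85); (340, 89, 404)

(55,302,387): 55+302 ≤ 387 → not valid
(52,358,388): 52+358 > 388 → valid
(27,306,340): 27+306 ≤ 340 → not valid
(38,128,160): 38+128 > 160 → valid
(85,434,558): 85+434 ≤ 558 → not valid
(89,340,404): 89+340 > 404 → valid
3 of the 6 triples form a triangle.

3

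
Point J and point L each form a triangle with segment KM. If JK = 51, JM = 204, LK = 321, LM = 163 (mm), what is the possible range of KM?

From triangle JKM: |51 − 204| < KM < 51 + 204, i.e. 153 < KM < 255.
From triangle LKM: 158 < KM < 484.
Both must hold, so KM lies in the intersection.

158 < KM < 255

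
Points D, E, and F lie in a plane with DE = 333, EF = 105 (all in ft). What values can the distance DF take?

228 ≤ DF ≤ 438 ft

By the triangle inequality, |333 − 105| ≤ DF ≤ 333 + 105.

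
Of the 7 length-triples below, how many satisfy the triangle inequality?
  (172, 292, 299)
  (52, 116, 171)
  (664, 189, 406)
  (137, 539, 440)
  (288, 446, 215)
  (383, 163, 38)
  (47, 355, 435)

(172,292,299): 172+292 > 299 → valid
(52,116,171): 52+116 ≤ 171 → not valid
(189,406,664): 189+406 ≤ 664 → not valid
(137,440,539): 137+440 > 539 → valid
(215,288,446): 215+288 > 446 → valid
(38,163,383): 38+163 ≤ 383 → not valid
(47,355,435): 47+355 ≤ 435 → not valid
3 of the 7 triples form a triangle.

3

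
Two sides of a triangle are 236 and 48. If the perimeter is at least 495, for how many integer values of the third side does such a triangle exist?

73

Triangle inequality: 188 < x < 284. Perimeter ≥ 495 gives x ≥ 495 − 236 − 48 = 211.
So 211 ≤ x < 284; integers 211 through 283: 73 values.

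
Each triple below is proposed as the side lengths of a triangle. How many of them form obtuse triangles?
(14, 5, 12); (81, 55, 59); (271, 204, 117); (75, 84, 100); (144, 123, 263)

4

(14,5,12): 5²+12² = 169 < 196 = 14² → obtuse
(81,55,59): 55²+59² = 6506 < 6561 = 81² → obtuse
(271,204,117): 117²+204² = 55305 < 73441 = 271² → obtuse
(75,84,100): 75²+84² = 12681 > 10000 = 100² → acute
(144,123,263): 123²+144² = 35865 < 69169 = 263² → obtuse
4 of the 5 are obtuse.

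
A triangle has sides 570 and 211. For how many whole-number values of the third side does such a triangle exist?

The third side lies in the open interval (359, 781).
Integers from 360 to 780 inclusive: 780 − 360 + 1 = 421.

421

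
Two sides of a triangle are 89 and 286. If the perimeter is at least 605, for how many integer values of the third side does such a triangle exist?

145

Triangle inequality: 197 < x < 375. Perimeter ≥ 605 gives x ≥ 605 − 89 − 286 = 230.
So 230 ≤ x < 375; integers 230 through 374: 145 values.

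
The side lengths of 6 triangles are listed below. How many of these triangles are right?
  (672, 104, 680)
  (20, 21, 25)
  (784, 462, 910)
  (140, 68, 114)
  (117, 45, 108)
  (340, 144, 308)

(672,104,680): 104²+672² = 462400 = 680² → right
(20,21,25): 20²+21² = 841 > 625 = 25² → acute
(784,462,910): 462²+784² = 828100 = 910² → right
(140,68,114): 68²+114² = 17620 < 19600 = 140² → obtuse
(117,45,108): 45²+108² = 13689 = 117² → right
(340,144,308): 144²+308² = 115600 = 340² → right
4 of the 6 are right.

4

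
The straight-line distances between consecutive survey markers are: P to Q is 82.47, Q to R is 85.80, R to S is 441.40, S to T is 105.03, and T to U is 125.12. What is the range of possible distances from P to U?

42.98 ≤ PU ≤ 839.82

The maximum is all hops collinear in one direction: 82.47 + 85.80 + 441.40 + 105.03 + 125.12 = 839.82.
The longest hop is 441.40; the others sum to 398.42. Folding the others back against it leaves at least 441.40 − 398.42 = 42.98.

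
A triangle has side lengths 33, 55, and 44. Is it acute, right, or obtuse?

right

Compare the square of the longest side to the sum of squares of the other two: 33² + 44² = 3025 = 55².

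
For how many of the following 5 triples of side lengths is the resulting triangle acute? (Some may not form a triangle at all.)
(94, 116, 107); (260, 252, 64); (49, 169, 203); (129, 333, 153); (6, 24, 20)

(94,116,107): 94²+107² = 20285 > 13456 = 116² → acute
(260,252,64): 64²+252² = 67600 = 260² → right
(49,169,203): 49²+169² = 30962 < 41209 = 203² → obtuse
(129,333,153): 129+153 ≤ 333, not a triangle
(6,24,20): 6²+20² = 436 < 576 = 24² → obtuse
1 of the 5 is acute.

1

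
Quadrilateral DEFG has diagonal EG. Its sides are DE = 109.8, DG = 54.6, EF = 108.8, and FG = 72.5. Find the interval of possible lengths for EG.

55.2 < EG < 164.4

From triangle DEG: |109.8 − 54.6| < EG < 109.8 + 54.6, i.e. 55.2 < EG < 164.4.
From triangle FEG: 36.3 < EG < 181.3.
Both must hold, so EG lies in the intersection.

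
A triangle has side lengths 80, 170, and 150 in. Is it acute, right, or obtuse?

Compare the square of the longest side to the sum of squares of the other two: 80² + 150² = 28900 = 170².

right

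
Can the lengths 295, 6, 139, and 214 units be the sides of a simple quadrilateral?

A quadrilateral exists iff every side is shorter than the sum of the others — equivalently, the longest side is less than the sum of the rest.
Longest side 295 < 359 (sum of the remaining 3), so yes.

Yes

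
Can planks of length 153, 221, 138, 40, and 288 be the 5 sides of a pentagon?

A pentagon exists iff every side is shorter than the sum of the others — equivalently, the longest side is less than the sum of the rest.
Longest side 288 < 552 (sum of the remaining 4), so yes.

Yes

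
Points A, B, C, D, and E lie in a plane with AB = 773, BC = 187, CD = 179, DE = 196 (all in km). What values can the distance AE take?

211 ≤ AE ≤ 1335 km

The maximum is all hops collinear in one direction: 773 + 187 + 179 + 196 = 1335.
The longest hop is 773; the others sum to 562. Folding the others back against it leaves at least 773 − 562 = 211.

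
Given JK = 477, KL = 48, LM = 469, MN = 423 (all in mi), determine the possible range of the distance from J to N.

0 ≤ JN ≤ 1417 mi

The maximum is all hops collinear in one direction: 477 + 48 + 469 + 423 = 1417.
The longest hop is 477; the others sum to 940. Since 477 ≤ 940, the path can fold back on itself completely, so the minimum distance is 0.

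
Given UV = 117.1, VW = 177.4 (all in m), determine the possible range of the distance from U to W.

By the triangle inequality, |117.1 − 177.4| ≤ UW ≤ 117.1 + 177.4.

60.3 ≤ UW ≤ 294.5 m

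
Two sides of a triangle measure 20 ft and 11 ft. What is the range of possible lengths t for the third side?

By the triangle inequality, t must be less than 20 + 11 = 31 and greater than |20 − 11| = 9.

9 < t < 31 (ft)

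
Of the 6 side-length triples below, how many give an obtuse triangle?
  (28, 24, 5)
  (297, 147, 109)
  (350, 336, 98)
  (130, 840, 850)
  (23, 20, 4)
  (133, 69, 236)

2

(28,24,5): 5²+24² = 601 < 784 = 28² → obtuse
(297,147,109): 109+147 ≤ 297, not a triangle
(350,336,98): 98²+336² = 122500 = 350² → right
(130,840,850): 130²+840² = 722500 = 850² → right
(23,20,4): 4²+20² = 416 < 529 = 23² → obtuse
(133,69,236): 69+133 ≤ 236, not a triangle
2 of the 6 are obtuse.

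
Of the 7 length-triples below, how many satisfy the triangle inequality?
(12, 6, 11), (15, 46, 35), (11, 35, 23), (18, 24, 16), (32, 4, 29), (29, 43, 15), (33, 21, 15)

6

(6,11,12): 6+11 > 12 → valid
(15,35,46): 15+35 > 46 → valid
(11,23,35): 11+23 ≤ 35 → not valid
(16,18,24): 16+18 > 24 → valid
(4,29,32): 4+29 > 32 → valid
(15,29,43): 15+29 > 43 → valid
(15,21,33): 15+21 > 33 → valid
6 of the 7 triples form a triangle.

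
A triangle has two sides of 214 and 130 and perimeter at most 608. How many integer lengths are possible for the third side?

180

Triangle inequality: 84 < x < 344. Perimeter ≤ 608 gives x ≤ 608 − 214 − 130 = 264.
So 84 < x ≤ 264; integers 85 through 264: 180 values.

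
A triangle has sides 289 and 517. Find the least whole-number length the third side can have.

229

The third side must be strictly greater than |289 − 517| = 228.
The smallest integer above 228 is 229.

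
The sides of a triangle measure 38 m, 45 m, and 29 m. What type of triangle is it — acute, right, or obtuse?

Compare the square of the longest side to the sum of squares of the other two: 29² + 38² = 2285 > 2025 = 45².

acute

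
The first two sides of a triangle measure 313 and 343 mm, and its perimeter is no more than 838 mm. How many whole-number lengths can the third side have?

Triangle inequality: 30 < x < 656. Perimeter ≤ 838 gives x ≤ 838 − 313 − 343 = 182.
So 30 < x ≤ 182; integers 31 through 182: 152 values.

152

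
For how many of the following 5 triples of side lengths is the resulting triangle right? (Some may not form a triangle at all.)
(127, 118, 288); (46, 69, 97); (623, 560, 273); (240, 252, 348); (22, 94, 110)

(127,118,288): 118+127 ≤ 288, not a triangle
(46,69,97): 46²+69² = 6877 < 9409 = 97² → obtuse
(623,560,273): 273²+560² = 388129 = 623² → right
(240,252,348): 240²+252² = 121104 = 348² → right
(22,94,110): 22²+94² = 9320 < 12100 = 110² → obtuse
2 of the 5 are right.

2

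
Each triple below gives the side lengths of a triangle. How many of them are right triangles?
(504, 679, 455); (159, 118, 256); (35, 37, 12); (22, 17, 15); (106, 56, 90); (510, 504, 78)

(504,679,455): 455²+504² = 461041 = 679² → right
(159,118,256): 118²+159² = 39205 < 65536 = 256² → obtuse
(35,37,12): 12²+35² = 1369 = 37² → right
(22,17,15): 15²+17² = 514 > 484 = 22² → acute
(106,56,90): 56²+90² = 11236 = 106² → right
(510,504,78): 78²+504² = 260100 = 510² → right
4 of the 6 are right.

4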